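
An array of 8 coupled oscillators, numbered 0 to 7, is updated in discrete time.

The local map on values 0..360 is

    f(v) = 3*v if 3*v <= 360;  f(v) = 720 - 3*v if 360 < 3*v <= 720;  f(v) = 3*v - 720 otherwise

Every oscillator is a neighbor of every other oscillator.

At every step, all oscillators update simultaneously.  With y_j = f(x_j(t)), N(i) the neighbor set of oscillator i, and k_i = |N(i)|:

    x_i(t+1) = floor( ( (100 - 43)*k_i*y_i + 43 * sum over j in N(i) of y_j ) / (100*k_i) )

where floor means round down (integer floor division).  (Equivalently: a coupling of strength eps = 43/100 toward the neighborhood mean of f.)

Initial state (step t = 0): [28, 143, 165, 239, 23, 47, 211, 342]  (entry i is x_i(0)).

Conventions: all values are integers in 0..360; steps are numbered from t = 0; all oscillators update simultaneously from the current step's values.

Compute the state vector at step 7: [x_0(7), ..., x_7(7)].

Simulating step by step:
t=0: [28, 143, 165, 239, 23, 47, 211, 342]
t=1: [116, 222, 188, 75, 109, 145, 118, 229]
t=2: [286, 136, 188, 223, 275, 254, 289, 126]
t=3: [149, 238, 158, 105, 132, 100, 154, 253]
t=4: [247, 111, 233, 268, 272, 260, 239, 128]
t=5: [69, 227, 69, 101, 107, 89, 60, 229]
t=6: [200, 115, 200, 249, 258, 231, 187, 112]
t=7: [134, 248, 134, 86, 100, 86, 153, 243]

Answer: [134, 248, 134, 86, 100, 86, 153, 243]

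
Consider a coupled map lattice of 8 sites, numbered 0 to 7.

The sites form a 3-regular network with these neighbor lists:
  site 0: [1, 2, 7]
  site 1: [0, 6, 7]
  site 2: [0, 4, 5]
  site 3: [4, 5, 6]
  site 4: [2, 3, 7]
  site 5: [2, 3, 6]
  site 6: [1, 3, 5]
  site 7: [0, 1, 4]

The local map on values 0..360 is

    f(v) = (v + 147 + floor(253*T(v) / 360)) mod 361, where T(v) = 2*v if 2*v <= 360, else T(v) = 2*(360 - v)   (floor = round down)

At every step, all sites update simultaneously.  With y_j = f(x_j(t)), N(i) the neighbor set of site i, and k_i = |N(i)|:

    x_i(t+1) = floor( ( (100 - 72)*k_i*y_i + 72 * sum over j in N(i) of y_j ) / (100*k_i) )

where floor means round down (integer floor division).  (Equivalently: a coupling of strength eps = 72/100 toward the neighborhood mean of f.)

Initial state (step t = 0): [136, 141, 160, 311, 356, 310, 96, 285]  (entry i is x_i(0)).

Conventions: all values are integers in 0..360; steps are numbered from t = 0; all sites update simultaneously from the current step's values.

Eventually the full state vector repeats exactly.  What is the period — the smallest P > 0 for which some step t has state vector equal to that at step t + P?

Answer: 2
Key observation: The state at step 8, [208, 207, 207, 207, 207, 207, 207, 208], reappears at step 10 — and no state repeats earlier — so the cycle the system enters has period 2.

Derivation:
t=0: [136, 141, 160, 311, 356, 310, 96, 285]
t=1: [144, 108, 149, 125, 163, 130, 113, 141]
t=2: [112, 87, 138, 104, 135, 96, 70, 120]
t=3: [146, 206, 76, 115, 85, 116, 186, 145]
t=4: [199, 175, 224, 169, 224, 163, 140, 204]
t=5: [206, 187, 197, 174, 200, 173, 172, 206]
t=6: [210, 208, 208, 203, 208, 204, 205, 210]
t=7: [206, 206, 207, 208, 207, 208, 208, 206]
t=8: [208, 207, 207, 207, 207, 207, 207, 208]
t=9: [207, 207, 207, 208, 207, 208, 208, 207]
t=10: [208, 207, 207, 207, 207, 207, 207, 208]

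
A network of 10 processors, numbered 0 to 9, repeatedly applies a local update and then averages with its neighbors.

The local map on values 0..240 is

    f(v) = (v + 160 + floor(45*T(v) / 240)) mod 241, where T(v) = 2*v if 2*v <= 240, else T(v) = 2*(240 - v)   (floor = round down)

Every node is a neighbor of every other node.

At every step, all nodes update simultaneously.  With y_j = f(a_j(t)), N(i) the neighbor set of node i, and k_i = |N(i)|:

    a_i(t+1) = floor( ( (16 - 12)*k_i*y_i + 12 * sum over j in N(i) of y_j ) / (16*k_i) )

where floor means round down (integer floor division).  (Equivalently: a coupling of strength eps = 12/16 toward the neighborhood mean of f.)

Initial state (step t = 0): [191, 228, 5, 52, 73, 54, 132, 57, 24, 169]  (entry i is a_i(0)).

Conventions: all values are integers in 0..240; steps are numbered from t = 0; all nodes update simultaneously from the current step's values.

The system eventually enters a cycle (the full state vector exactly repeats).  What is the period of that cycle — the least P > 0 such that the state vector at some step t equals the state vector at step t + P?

Answer: 17
Key observation: The state at step 6, [112, 112, 112, 112, 112, 112, 112, 112, 112, 112], reappears at step 23 — and no state repeats earlier — so the cycle the system enters has period 17.

Derivation:
t=0: [191, 228, 5, 52, 73, 54, 132, 57, 24, 169]
t=1: [151, 155, 158, 168, 133, 169, 145, 170, 162, 149]
t=2: [105, 105, 106, 107, 103, 107, 104, 107, 106, 105]
t=3: [63, 63, 63, 64, 63, 64, 63, 64, 63, 63]
t=4: [5, 5, 5, 5, 5, 5, 5, 5, 5, 5]
t=5: [166, 166, 166, 166, 166, 166, 166, 166, 166, 166]
t=6: [112, 112, 112, 112, 112, 112, 112, 112, 112, 112]
t=7: [73, 73, 73, 73, 73, 73, 73, 73, 73, 73]
t=8: [19, 19, 19, 19, 19, 19, 19, 19, 19, 19]
t=9: [186, 186, 186, 186, 186, 186, 186, 186, 186, 186]
t=10: [125, 125, 125, 125, 125, 125, 125, 125, 125, 125]
t=11: [87, 87, 87, 87, 87, 87, 87, 87, 87, 87]
t=12: [38, 38, 38, 38, 38, 38, 38, 38, 38, 38]
t=13: [212, 212, 212, 212, 212, 212, 212, 212, 212, 212]
t=14: [141, 141, 141, 141, 141, 141, 141, 141, 141, 141]
t=15: [97, 97, 97, 97, 97, 97, 97, 97, 97, 97]
t=16: [52, 52, 52, 52, 52, 52, 52, 52, 52, 52]
t=17: [231, 231, 231, 231, 231, 231, 231, 231, 231, 231]
t=18: [153, 153, 153, 153, 153, 153, 153, 153, 153, 153]
t=19: [104, 104, 104, 104, 104, 104, 104, 104, 104, 104]
t=20: [62, 62, 62, 62, 62, 62, 62, 62, 62, 62]
t=21: [4, 4, 4, 4, 4, 4, 4, 4, 4, 4]
t=22: [165, 165, 165, 165, 165, 165, 165, 165, 165, 165]
t=23: [112, 112, 112, 112, 112, 112, 112, 112, 112, 112]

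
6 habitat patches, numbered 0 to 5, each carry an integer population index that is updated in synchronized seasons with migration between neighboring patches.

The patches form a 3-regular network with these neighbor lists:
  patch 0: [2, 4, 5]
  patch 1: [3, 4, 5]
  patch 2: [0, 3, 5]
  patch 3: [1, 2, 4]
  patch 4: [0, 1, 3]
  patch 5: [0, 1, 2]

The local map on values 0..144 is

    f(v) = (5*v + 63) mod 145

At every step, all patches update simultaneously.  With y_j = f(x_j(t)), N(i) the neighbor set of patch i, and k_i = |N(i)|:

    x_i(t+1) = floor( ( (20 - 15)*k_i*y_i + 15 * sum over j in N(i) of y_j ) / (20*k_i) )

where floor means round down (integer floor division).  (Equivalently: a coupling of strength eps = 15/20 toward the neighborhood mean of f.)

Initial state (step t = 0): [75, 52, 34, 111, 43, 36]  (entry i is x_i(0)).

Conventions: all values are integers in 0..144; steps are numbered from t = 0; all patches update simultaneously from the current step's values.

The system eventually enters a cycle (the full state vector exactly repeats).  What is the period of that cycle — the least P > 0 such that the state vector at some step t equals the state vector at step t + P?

Answer: 4
Key observation: The state at step 90, [69, 71, 69, 71, 71, 69], reappears at step 94 — and no state repeats earlier — so the cycle the system enters has period 4.

Derivation:
t=0: [75, 52, 34, 111, 43, 36]
t=1: [80, 75, 56, 73, 51, 55]
t=2: [39, 54, 66, 55, 49, 33]
t=3: [79, 48, 86, 53, 55, 85]
t=4: [45, 38, 43, 39, 30, 36]
t=5: [110, 96, 121, 105, 108, 120]
t=6: [56, 55, 53, 56, 43, 78]
t=7: [60, 63, 40, 68, 71, 39]
t=8: [108, 110, 104, 111, 100, 98]
t=9: [68, 79, 45, 50, 55, 44]
t=10: [110, 58, 104, 59, 51, 104]
t=11: [16, 40, 26, 40, 48, 25]
t=12: [61, 73, 88, 74, 98, 88]
t=13: [83, 116, 89, 116, 119, 88]
t=14: [65, 68, 61, 69, 61, 61]
t=15: [83, 96, 93, 96, 101, 91]
t=16: [88, 108, 81, 110, 98, 81]
t=17: [63, 51, 41, 51, 60, 39]
t=18: [99, 60, 88, 63, 54, 88]
t=19: [75, 68, 86, 68, 81, 83]
t=20: [34, 75, 54, 79, 65, 54]
t=21: [68, 41, 49, 41, 53, 44]
t=22: [76, 105, 98, 75, 99, 98]
t=23: [91, 63, 61, 63, 35, 63]
t=24: [85, 89, 84, 86, 88, 84]
t=25: [54, 61, 51, 61, 63, 55]
t=26: [51, 73, 49, 68, 71, 49]
t=27: [48, 99, 44, 99, 101, 50]
t=28: [76, 100, 74, 129, 98, 74]
t=29: [103, 129, 105, 129, 95, 105]
t=30: [65, 91, 71, 91, 125, 71]
t=31: [115, 100, 109, 100, 93, 109]
t=32: [51, 94, 60, 94, 101, 60]
t=33: [76, 100, 68, 100, 89, 68]
t=34: [76, 110, 90, 110, 84, 90]
t=35: [53, 48, 49, 48, 30, 49]
t=36: [35, 28, 21, 28, 33, 21]
t=37: [55, 55, 49, 55, 73, 49]
t=38: [55, 63, 33, 63, 70, 33]
t=39: [84, 95, 75, 95, 86, 75]
t=40: [28, 66, 39, 66, 78, 39]
t=41: [75, 84, 96, 84, 70, 96]
t=42: [85, 81, 66, 81, 55, 66]
t=43: [76, 54, 73, 54, 41, 73]
t=44: [101, 86, 81, 86, 54, 81]
t=45: [60, 48, 64, 48, 73, 64]
t=46: [99, 64, 68, 64, 59, 68]
t=47: [104, 91, 110, 91, 94, 110]
t=48: [41, 74, 38, 74, 66, 38]
t=49: [110, 124, 120, 124, 128, 120]
t=50: [80, 103, 75, 103, 90, 75]
t=51: [28, 91, 44, 91, 98, 44]
t=52: [113, 105, 104, 105, 85, 104]
t=53: [26, 18, 15, 18, 29, 15]
t=54: [96, 54, 83, 54, 31, 83]
t=55: [66, 50, 59, 50, 66, 59]
t=56: [85, 54, 65, 54, 63, 65]
t=57: [84, 68, 73, 68, 56, 73]
t=58: [94, 104, 109, 104, 81, 109]
t=59: [46, 16, 39, 16, 34, 39]
t=60: [79, 121, 93, 121, 94, 93]
t=61: [76, 91, 74, 91, 74, 74]
t=62: [109, 113, 94, 113, 79, 94]
t=63: [61, 54, 68, 54, 36, 68]
t=64: [100, 74, 86, 74, 65, 86]
t=65: [85, 110, 96, 110, 128, 96]
t=66: [98, 74, 75, 74, 60, 75]
t=67: [49, 90, 66, 90, 119, 66]
t=68: [75, 84, 75, 84, 63, 75]
t=69: [24, 46, 14, 46, 46, 14]
t=70: [76, 35, 76, 35, 11, 76]
t=71: [35, 78, 29, 78, 78, 29]
t=72: [59, 29, 59, 29, 36, 59]
t=73: [75, 73, 66, 73, 73, 66]
t=74: [86, 129, 86, 129, 104, 86]
t=75: [44, 79, 75, 79, 79, 75]
t=76: [41, 18, 41, 18, 51, 41]
t=77: [99, 41, 94, 41, 41, 94]
t=78: [110, 116, 110, 116, 123, 110]
t=79: [49, 64, 40, 64, 64, 40]
t=80: [86, 99, 86, 99, 74, 86]
t=81: [79, 111, 74, 111, 111, 74]
t=82: [86, 64, 86, 64, 34, 86]
t=83: [65, 83, 66, 83, 83, 66]
t=84: [86, 58, 86, 58, 56, 86]
t=85: [56, 59, 59, 59, 59, 59]
t=86: [64, 68, 64, 68, 64, 64]
t=87: [93, 103, 98, 103, 103, 98]
t=88: [118, 136, 118, 136, 130, 118]
t=89: [88, 60, 59, 60, 60, 59]
t=90: [69, 71, 69, 71, 71, 69]
t=91: [120, 125, 120, 125, 125, 120]
t=92: [89, 101, 89, 101, 101, 89]
t=93: [88, 118, 88, 118, 118, 88]
t=94: [69, 71, 69, 71, 71, 69]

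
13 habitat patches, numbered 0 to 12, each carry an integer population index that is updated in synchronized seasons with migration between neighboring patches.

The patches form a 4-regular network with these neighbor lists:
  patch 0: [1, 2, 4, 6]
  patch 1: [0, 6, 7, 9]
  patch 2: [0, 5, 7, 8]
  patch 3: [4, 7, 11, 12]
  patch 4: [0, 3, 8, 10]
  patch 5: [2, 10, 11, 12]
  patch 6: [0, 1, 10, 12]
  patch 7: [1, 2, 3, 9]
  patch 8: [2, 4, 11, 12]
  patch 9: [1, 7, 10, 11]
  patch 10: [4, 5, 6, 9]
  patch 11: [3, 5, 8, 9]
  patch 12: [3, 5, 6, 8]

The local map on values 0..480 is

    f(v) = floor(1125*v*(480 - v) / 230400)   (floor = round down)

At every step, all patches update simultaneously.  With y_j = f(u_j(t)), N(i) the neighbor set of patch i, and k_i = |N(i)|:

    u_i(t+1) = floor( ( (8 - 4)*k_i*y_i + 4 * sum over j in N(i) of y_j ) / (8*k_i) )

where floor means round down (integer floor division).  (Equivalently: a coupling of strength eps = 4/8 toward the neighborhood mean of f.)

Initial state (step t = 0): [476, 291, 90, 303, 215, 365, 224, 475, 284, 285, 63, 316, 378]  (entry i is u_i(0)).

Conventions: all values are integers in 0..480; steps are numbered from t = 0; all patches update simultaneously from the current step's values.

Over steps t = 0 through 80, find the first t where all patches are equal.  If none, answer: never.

Answer: 5
Key observation: Synchronization is absorbing here: once all patches are equal they stay equal, and step 5 is the first all-equal step.

Derivation:
t=0: [476, 291, 90, 303, 215, 365, 224, 475, 284, 285, 63, 316, 378]  (not all equal)
t=1: [129, 205, 147, 221, 222, 194, 214, 126, 246, 218, 193, 252, 221]  (not all equal)
t=2: [244, 261, 243, 271, 270, 268, 269, 242, 275, 269, 273, 278, 277]  (not all equal)
t=3: [279, 279, 279, 276, 276, 276, 277, 279, 275, 277, 275, 275, 275]  (not all equal)
t=4: [273, 273, 273, 274, 274, 274, 274, 273, 274, 274, 274, 274, 274]  (not all equal)
t=5: [275, 275, 275, 275, 275, 275, 275, 275, 275, 275, 275, 275, 275]  (all equal)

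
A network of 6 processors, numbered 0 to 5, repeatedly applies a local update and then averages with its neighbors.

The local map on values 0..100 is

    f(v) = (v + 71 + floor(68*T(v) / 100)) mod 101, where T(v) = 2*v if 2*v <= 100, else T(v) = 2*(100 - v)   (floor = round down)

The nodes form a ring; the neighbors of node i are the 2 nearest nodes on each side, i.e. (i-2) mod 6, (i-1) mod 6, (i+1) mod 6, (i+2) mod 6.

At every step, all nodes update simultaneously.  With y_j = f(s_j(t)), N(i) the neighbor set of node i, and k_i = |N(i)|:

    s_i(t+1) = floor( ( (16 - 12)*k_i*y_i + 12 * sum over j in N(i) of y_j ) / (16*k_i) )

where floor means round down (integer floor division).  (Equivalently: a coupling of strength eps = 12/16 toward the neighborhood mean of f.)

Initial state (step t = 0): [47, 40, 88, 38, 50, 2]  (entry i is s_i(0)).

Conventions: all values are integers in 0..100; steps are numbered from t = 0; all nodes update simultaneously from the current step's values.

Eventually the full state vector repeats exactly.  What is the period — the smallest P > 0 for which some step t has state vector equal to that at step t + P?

Answer: 2
Key observation: The state at step 3, [77, 77, 77, 77, 77, 77], reappears at step 5 — and no state repeats earlier — so the cycle the system enters has period 2.

Derivation:
t=0: [47, 40, 88, 38, 50, 2]
t=1: [76, 70, 73, 71, 76, 73]
t=2: [78, 79, 79, 79, 78, 79]
t=3: [77, 77, 77, 77, 77, 77]
t=4: [78, 78, 78, 78, 78, 78]
t=5: [77, 77, 77, 77, 77, 77]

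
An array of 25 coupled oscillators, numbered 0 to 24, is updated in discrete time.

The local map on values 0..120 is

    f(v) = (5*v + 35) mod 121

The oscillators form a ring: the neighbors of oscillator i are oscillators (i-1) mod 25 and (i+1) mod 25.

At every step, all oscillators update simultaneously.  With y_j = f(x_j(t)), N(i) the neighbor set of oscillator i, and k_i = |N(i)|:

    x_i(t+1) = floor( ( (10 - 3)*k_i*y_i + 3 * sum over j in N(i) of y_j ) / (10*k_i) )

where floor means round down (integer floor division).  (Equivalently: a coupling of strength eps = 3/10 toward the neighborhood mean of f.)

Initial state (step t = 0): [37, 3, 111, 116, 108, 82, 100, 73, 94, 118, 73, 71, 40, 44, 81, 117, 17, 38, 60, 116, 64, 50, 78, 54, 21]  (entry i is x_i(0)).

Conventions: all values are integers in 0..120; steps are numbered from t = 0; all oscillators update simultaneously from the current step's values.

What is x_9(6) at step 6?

Answer: x_9(6) = 53

Derivation:
t=0: [37, 3, 111, 116, 108, 82, 100, 73, 94, 118, 73, 71, 40, 44, 81, 117, 17, 38, 60, 116, 64, 50, 78, 54, 21]
t=1: [79, 65, 83, 36, 77, 78, 53, 36, 23, 22, 32, 41, 85, 37, 58, 40, 101, 104, 82, 37, 87, 56, 59, 56, 37]
t=2: [79, 105, 92, 87, 63, 60, 64, 78, 38, 32, 73, 108, 100, 96, 90, 100, 66, 70, 82, 97, 100, 80, 83, 79, 90]
t=3: [58, 64, 35, 92, 105, 98, 102, 75, 93, 72, 50, 76, 54, 29, 13, 36, 12, 28, 66, 45, 51, 71, 81, 60, 20]
t=4: [77, 104, 80, 32, 61, 49, 55, 44, 23, 31, 42, 52, 60, 65, 92, 95, 88, 52, 12, 20, 40, 37, 71, 78, 36]
t=5: [64, 69, 72, 77, 85, 51, 55, 23, 32, 53, 20, 51, 90, 98, 29, 36, 90, 68, 76, 41, 96, 90, 43, 61, 83]
t=6: [94, 33, 33, 59, 83, 58, 59, 41, 64, 53, 25, 35, 14, 37, 61, 74, 16, 16, 56, 95, 39, 6, 20, 82, 92]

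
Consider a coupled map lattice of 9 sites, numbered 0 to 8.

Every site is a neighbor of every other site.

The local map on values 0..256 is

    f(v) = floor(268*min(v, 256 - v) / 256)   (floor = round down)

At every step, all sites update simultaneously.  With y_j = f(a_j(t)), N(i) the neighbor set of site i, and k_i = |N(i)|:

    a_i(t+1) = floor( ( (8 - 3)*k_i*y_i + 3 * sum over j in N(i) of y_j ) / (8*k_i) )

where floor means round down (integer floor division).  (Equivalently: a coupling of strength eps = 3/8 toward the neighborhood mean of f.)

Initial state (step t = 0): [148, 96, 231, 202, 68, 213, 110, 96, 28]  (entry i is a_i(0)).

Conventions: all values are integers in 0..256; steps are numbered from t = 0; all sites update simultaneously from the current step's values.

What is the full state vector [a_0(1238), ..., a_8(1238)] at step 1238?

Simulating step by step:
t=0: [148, 96, 231, 202, 68, 213, 110, 96, 28]
t=1: [96, 88, 45, 63, 71, 56, 97, 88, 47]
t=2: [89, 84, 58, 69, 74, 65, 90, 84, 60]
t=3: [86, 83, 67, 74, 77, 72, 87, 83, 68]
t=4: [86, 83, 74, 78, 80, 77, 86, 83, 75]
t=5: [87, 84, 79, 82, 83, 81, 87, 84, 80]
t=6: [88, 86, 83, 85, 86, 84, 88, 86, 84]
t=7: [90, 89, 87, 88, 89, 87, 90, 89, 87]
t=8: [93, 92, 91, 92, 92, 91, 93, 92, 91]
t=9: [96, 95, 95, 95, 95, 95, 96, 95, 95]
t=10: [99, 99, 99, 99, 99, 99, 99, 99, 99]
t=11: [103, 103, 103, 103, 103, 103, 103, 103, 103]
t=12: [107, 107, 107, 107, 107, 107, 107, 107, 107]
t=13: [112, 112, 112, 112, 112, 112, 112, 112, 112]
t=14: [117, 117, 117, 117, 117, 117, 117, 117, 117]
t=15: [122, 122, 122, 122, 122, 122, 122, 122, 122]
t=16: [127, 127, 127, 127, 127, 127, 127, 127, 127]
t=17: [132, 132, 132, 132, 132, 132, 132, 132, 132]
t=18: [129, 129, 129, 129, 129, 129, 129, 129, 129]
t=19: [132, 132, 132, 132, 132, 132, 132, 132, 132]

Answer: [129, 129, 129, 129, 129, 129, 129, 129, 129]
Key observation: The state at step 17, [132, 132, 132, 132, 132, 132, 132, 132, 132], reappears at step 19: the system is in a cycle of period 2 from step 17 on.  Therefore the state at step 1238 equals the state at step 17 + ((1238 - 17) mod 2) = 18, which is [129, 129, 129, 129, 129, 129, 129, 129, 129].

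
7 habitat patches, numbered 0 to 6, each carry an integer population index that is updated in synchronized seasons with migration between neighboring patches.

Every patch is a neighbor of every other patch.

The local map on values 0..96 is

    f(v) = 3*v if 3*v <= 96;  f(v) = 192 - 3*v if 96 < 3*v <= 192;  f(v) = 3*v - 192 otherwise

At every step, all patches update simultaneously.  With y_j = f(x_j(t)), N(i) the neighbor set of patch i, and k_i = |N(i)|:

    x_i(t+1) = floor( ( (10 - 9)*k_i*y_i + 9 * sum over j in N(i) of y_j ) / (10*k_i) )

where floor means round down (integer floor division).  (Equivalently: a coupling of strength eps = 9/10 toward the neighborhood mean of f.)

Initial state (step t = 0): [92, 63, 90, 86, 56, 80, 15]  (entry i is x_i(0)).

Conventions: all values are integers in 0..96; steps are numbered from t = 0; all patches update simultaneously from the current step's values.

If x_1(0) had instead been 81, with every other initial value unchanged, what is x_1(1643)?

Answer: x_1(1643) = 60
Key observation: The state at step 4, [12, 12, 12, 12, 12, 12, 12], reappears at step 8: the system is in a cycle of period 4 from step 4 on.  Therefore the state at step 1643 equals the state at step 4 + ((1643 - 4) mod 4) = 7, which is [60, 60, 60, 60, 60, 60, 60].

Derivation:
t=0: [92, 81, 90, 86, 56, 80, 15]
t=1: [55, 56, 55, 56, 58, 57, 57]
t=2: [22, 23, 22, 23, 23, 23, 23]
t=3: [68, 68, 68, 68, 68, 68, 68]
t=4: [12, 12, 12, 12, 12, 12, 12]
t=5: [36, 36, 36, 36, 36, 36, 36]
t=6: [84, 84, 84, 84, 84, 84, 84]
t=7: [60, 60, 60, 60, 60, 60, 60]
t=8: [12, 12, 12, 12, 12, 12, 12]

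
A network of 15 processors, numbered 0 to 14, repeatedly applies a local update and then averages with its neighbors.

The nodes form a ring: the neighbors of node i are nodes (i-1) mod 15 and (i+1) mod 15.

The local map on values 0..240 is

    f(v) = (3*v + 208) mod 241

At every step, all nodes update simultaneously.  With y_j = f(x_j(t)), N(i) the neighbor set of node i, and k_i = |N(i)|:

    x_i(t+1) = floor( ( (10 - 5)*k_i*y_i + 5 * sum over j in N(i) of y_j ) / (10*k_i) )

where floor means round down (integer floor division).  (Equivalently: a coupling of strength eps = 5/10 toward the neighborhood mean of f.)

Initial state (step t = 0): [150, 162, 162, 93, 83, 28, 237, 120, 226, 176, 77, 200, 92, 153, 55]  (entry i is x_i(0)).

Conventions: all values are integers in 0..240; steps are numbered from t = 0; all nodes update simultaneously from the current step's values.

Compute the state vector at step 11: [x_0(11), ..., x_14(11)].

Answer: [98, 77, 96, 119, 154, 176, 127, 71, 101, 175, 223, 194, 95, 83, 128]

Derivation:
t=0: [150, 162, 162, 93, 83, 28, 237, 120, 226, 176, 77, 200, 92, 153, 55]
t=1: [174, 203, 160, 109, 122, 128, 132, 132, 106, 96, 123, 92, 68, 126, 156]
t=2: [75, 100, 139, 101, 86, 108, 119, 102, 56, 41, 51, 67, 112, 143, 124]
t=3: [127, 96, 85, 106, 132, 102, 62, 70, 98, 108, 124, 129, 111, 117, 135]
t=4: [89, 89, 125, 108, 80, 84, 128, 131, 66, 54, 89, 95, 77, 86, 111]
t=5: [190, 200, 121, 102, 170, 188, 139, 128, 144, 164, 152, 113, 158, 176, 144]
t=6: [88, 78, 73, 97, 138, 119, 111, 130, 161, 194, 161, 128, 119, 96, 96]
t=7: [169, 204, 147, 90, 95, 91, 79, 125, 150, 138, 148, 128, 72, 31, 68]
t=8: [183, 148, 167, 163, 124, 173, 187, 145, 148, 156, 147, 143, 134, 118, 158]
t=9: [109, 150, 209, 188, 103, 38, 64, 134, 173, 181, 170, 151, 122, 122, 128]
t=10: [98, 129, 112, 61, 50, 89, 131, 104, 41, 74, 169, 171, 113, 96, 91]
t=11: [98, 77, 96, 119, 154, 176, 127, 71, 101, 175, 223, 194, 95, 83, 128]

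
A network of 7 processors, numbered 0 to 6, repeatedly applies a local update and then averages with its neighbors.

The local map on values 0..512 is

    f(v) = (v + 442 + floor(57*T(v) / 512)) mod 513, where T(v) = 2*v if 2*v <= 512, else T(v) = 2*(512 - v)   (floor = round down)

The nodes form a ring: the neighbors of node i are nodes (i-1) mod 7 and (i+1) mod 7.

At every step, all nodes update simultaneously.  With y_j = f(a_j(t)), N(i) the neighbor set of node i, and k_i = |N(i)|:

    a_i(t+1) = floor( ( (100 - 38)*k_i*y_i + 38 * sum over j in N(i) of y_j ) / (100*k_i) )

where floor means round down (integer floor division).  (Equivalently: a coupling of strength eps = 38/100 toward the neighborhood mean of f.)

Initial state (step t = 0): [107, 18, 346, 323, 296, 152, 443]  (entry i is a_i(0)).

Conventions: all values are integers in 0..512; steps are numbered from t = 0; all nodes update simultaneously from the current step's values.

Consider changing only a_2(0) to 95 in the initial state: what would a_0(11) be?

Simulating step by step:
t=0: [107, 18, 95, 323, 296, 152, 443]
t=1: [198, 307, 171, 242, 246, 196, 272]
t=2: [207, 232, 181, 208, 216, 195, 221]
t=3: [190, 194, 168, 178, 186, 178, 189]
t=4: [161, 158, 142, 145, 152, 150, 157]
t=5: [123, 118, 106, 106, 112, 113, 119]
t=6: [76, 71, 60, 59, 64, 67, 73]
t=7: [19, 13, 4, 2, 6, 10, 17]
t=8: [462, 456, 447, 445, 449, 454, 461]
t=9: [400, 396, 390, 389, 391, 395, 400]
t=10: [352, 349, 346, 345, 346, 349, 352]
t=11: [315, 313, 311, 311, 311, 313, 315]

Answer: a_0(11) = 315
Key observation: This trace re-runs the system from the modified initial state.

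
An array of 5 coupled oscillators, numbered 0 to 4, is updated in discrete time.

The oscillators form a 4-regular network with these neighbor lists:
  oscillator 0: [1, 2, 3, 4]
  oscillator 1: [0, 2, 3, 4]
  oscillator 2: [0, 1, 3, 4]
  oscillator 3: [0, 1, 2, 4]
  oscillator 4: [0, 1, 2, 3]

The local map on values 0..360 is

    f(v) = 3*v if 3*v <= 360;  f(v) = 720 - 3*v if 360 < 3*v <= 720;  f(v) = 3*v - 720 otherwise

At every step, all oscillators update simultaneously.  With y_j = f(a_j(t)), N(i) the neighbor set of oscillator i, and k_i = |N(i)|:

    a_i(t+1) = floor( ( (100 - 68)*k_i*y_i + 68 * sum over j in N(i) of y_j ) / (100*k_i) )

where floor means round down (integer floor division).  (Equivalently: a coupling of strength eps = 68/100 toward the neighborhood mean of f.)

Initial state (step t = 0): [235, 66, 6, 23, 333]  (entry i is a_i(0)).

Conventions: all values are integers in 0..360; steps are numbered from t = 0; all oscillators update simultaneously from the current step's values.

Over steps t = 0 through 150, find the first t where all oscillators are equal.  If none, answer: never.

Answer: 5
Key observation: Synchronization is absorbing here: once all oscillators are equal they stay equal, and step 5 is the first all-equal step.

Derivation:
t=0: [235, 66, 6, 23, 333]  (not all equal)
t=1: [100, 128, 101, 108, 140]  (not all equal)
t=2: [310, 316, 311, 314, 310]  (not all equal)
t=3: [215, 218, 216, 217, 215]  (not all equal)
t=4: [71, 70, 71, 71, 71]  (not all equal)
t=5: [212, 212, 212, 212, 212]  (all equal)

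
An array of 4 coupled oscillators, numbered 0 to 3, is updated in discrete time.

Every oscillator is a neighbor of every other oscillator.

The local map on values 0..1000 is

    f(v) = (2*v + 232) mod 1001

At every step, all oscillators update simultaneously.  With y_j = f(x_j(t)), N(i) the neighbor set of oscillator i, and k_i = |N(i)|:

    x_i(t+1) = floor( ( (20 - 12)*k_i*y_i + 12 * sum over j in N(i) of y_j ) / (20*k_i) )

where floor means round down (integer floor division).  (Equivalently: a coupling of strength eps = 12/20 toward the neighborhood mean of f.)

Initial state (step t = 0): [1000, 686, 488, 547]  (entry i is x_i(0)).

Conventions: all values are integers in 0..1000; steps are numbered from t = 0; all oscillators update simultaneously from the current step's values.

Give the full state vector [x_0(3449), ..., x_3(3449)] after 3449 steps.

Simulating step by step:
t=0: [1000, 686, 488, 547]
t=1: [319, 393, 314, 338]
t=2: [705, 534, 703, 712]
t=3: [574, 506, 573, 577]
t=4: [352, 325, 352, 353]
t=5: [925, 914, 925, 926]
t=6: [76, 71, 76, 76]
t=7: [382, 380, 382, 382]
t=8: [995, 994, 995, 995]
t=9: [219, 219, 219, 219]
t=10: [670, 670, 670, 670]
t=11: [571, 571, 571, 571]
t=12: [373, 373, 373, 373]
t=13: [978, 978, 978, 978]
t=14: [186, 186, 186, 186]
t=15: [604, 604, 604, 604]
t=16: [439, 439, 439, 439]
t=17: [109, 109, 109, 109]
t=18: [450, 450, 450, 450]
t=19: [131, 131, 131, 131]
t=20: [494, 494, 494, 494]
t=21: [219, 219, 219, 219]

Answer: [109, 109, 109, 109]
Key observation: The state at step 9, [219, 219, 219, 219], reappears at step 21: the system is in a cycle of period 12 from step 9 on.  Therefore the state at step 3449 equals the state at step 9 + ((3449 - 9) mod 12) = 17, which is [109, 109, 109, 109].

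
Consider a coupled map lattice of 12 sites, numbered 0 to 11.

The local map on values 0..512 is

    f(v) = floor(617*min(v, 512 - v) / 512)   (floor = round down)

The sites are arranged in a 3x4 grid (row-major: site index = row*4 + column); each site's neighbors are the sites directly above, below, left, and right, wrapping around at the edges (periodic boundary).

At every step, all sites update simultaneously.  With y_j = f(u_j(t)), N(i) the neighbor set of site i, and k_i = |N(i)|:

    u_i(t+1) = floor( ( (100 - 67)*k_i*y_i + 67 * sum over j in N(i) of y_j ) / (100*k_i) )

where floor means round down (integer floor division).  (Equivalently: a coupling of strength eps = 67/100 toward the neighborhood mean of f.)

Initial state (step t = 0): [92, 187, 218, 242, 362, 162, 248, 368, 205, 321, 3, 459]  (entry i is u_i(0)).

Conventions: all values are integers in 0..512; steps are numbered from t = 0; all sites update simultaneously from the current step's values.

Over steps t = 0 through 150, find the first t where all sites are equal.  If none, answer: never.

Answer: 17
Key observation: Synchronization is absorbing here: once all sites are equal they stay equal, and step 17 is the first all-equal step.

Derivation:
t=0: [92, 187, 218, 242, 362, 162, 248, 368, 205, 321, 3, 459]  (not all equal)
t=1: [194, 207, 223, 197, 180, 220, 204, 196, 179, 188, 143, 140]  (not all equal)
t=2: [230, 248, 239, 229, 230, 244, 238, 222, 212, 225, 208, 199]  (not all equal)
t=3: [276, 287, 280, 270, 274, 286, 278, 268, 262, 273, 264, 254]  (not all equal)
t=4: [286, 277, 283, 290, 287, 278, 284, 291, 294, 286, 291, 299]  (not all equal)
t=5: [271, 277, 273, 267, 270, 276, 272, 266, 265, 272, 268, 262]  (not all equal)
t=6: [291, 286, 289, 294, 291, 286, 290, 294, 294, 289, 292, 297]  (not all equal)
t=7: [265, 269, 266, 263, 265, 269, 266, 263, 263, 267, 265, 261]  (not all equal)
t=8: [297, 294, 296, 299, 297, 294, 296, 299, 298, 295, 297, 300]  (not all equal)
t=9: [258, 260, 259, 257, 258, 260, 259, 257, 258, 260, 259, 256]  (not all equal)
t=10: [305, 303, 304, 306, 305, 303, 304, 306, 305, 303, 304, 306]  (not all equal)
t=11: [249, 250, 249, 248, 249, 250, 249, 248, 249, 250, 249, 248]  (not all equal)
t=12: [299, 300, 299, 298, 299, 300, 299, 298, 299, 300, 299, 298]  (not all equal)
t=13: [256, 255, 256, 256, 256, 255, 256, 256, 256, 255, 256, 256]  (not all equal)
t=14: [307, 307, 307, 308, 307, 307, 307, 308, 307, 307, 307, 308]  (not all equal)
t=15: [246, 247, 246, 245, 246, 247, 246, 245, 246, 247, 246, 245]  (not all equal)
t=16: [296, 296, 296, 295, 296, 296, 296, 295, 296, 296, 296, 295]  (not all equal)
t=17: [260, 260, 260, 260, 260, 260, 260, 260, 260, 260, 260, 260]  (all equal)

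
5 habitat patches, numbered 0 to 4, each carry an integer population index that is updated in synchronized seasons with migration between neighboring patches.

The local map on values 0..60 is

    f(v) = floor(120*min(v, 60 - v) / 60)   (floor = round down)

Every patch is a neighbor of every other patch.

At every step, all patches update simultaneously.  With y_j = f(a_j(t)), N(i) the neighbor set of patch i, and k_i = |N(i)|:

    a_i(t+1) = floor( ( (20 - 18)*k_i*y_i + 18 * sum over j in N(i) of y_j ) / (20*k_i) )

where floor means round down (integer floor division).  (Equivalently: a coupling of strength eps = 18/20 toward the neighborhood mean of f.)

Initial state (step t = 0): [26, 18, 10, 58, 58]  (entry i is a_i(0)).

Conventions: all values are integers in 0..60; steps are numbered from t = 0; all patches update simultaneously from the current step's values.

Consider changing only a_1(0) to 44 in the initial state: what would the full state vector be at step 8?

Simulating step by step:
t=0: [26, 44, 10, 58, 58]
t=1: [18, 21, 22, 24, 24]
t=2: [44, 43, 43, 43, 43]
t=3: [33, 33, 33, 33, 33]
t=4: [54, 54, 54, 54, 54]
t=5: [12, 12, 12, 12, 12]
t=6: [24, 24, 24, 24, 24]
t=7: [48, 48, 48, 48, 48]
t=8: [24, 24, 24, 24, 24]

Answer: [24, 24, 24, 24, 24]
Key observation: This trace re-runs the system from the modified initial state.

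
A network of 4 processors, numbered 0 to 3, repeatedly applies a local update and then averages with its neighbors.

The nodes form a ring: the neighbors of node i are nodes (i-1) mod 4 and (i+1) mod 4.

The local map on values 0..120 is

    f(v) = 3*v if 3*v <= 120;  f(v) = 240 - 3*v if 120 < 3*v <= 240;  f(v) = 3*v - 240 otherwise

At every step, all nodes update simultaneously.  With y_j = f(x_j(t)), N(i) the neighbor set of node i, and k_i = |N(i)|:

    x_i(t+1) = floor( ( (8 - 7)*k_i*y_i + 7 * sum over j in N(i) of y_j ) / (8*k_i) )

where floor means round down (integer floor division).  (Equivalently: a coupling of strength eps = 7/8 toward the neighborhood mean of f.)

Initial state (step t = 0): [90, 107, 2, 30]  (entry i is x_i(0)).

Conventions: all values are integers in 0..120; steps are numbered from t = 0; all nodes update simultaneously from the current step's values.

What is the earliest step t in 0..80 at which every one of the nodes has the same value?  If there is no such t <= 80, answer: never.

Answer: 19
Key observation: Synchronization is absorbing here: once all nodes are equal they stay equal, and step 19 is the first all-equal step.

Derivation:
t=0: [90, 107, 2, 30]  (not all equal)
t=1: [78, 25, 75, 27]  (not all equal)
t=2: [69, 18, 70, 19]  (not all equal)
t=3: [52, 34, 52, 34]  (not all equal)
t=4: [99, 86, 99, 86]  (not all equal)
t=5: [22, 52, 22, 52]  (not all equal)
t=6: [81, 68, 81, 68]  (not all equal)
t=7: [31, 7, 31, 7]  (not all equal)
t=8: [30, 84, 30, 84]  (not all equal)
t=9: [21, 80, 21, 80]  (not all equal)
t=10: [7, 55, 7, 55]  (not all equal)
t=11: [68, 27, 68, 27]  (not all equal)
t=12: [75, 41, 75, 41]  (not all equal)
t=13: [104, 27, 104, 27]  (not all equal)
t=14: [79, 73, 79, 73]  (not all equal)
t=15: [18, 5, 18, 5]  (not all equal)
t=16: [19, 49, 19, 49]  (not all equal)
t=17: [88, 61, 88, 61]  (not all equal)
t=18: [52, 28, 52, 28]  (not all equal)
t=19: [84, 84, 84, 84]  (all equal)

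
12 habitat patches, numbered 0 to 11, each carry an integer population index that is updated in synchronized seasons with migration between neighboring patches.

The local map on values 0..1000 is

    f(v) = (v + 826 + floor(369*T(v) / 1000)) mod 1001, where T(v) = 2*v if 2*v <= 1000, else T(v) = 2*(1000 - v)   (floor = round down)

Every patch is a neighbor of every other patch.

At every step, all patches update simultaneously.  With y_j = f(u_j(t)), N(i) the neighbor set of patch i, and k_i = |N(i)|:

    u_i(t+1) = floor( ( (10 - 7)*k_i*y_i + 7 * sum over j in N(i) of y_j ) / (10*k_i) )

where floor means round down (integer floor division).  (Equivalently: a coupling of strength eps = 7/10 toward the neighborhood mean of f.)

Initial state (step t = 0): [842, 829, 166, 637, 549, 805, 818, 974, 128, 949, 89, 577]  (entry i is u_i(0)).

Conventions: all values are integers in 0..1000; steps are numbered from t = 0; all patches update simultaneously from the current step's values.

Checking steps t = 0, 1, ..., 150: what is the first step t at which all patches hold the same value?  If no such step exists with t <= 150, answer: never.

Answer: 4
Key observation: Synchronization is absorbing here: once all patches are equal they stay equal, and step 4 is the first all-equal step.

Derivation:
t=0: [842, 829, 166, 637, 549, 805, 818, 974, 128, 949, 89, 577]  (not all equal)
t=1: [696, 695, 537, 683, 677, 693, 694, 704, 522, 702, 742, 679]  (not all equal)
t=2: [739, 739, 729, 738, 738, 739, 739, 739, 728, 739, 742, 738]  (not all equal)
t=3: [755, 755, 754, 755, 755, 755, 755, 755, 754, 755, 755, 755]  (not all equal)
t=4: [760, 760, 760, 760, 760, 760, 760, 760, 760, 760, 760, 760]  (all equal)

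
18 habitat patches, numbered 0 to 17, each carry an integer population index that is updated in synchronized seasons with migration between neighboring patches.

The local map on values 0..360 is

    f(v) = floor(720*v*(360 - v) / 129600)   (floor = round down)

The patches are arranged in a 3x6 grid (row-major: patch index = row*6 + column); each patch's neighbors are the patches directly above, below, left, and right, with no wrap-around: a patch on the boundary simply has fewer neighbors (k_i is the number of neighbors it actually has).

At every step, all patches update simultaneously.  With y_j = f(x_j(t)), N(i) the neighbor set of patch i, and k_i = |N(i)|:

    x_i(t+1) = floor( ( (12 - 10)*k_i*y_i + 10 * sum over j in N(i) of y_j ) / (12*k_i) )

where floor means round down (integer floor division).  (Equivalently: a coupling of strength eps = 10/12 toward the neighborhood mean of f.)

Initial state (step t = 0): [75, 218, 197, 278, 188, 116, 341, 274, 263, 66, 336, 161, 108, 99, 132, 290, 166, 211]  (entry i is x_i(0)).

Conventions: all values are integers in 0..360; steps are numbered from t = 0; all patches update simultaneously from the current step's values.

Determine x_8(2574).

Answer: x_8(2574) = 179
Key observation: The state at step 4, [179, 179, 179, 179, 179, 179, 179, 179, 179, 179, 179, 179, 179, 179, 179, 179, 179, 179], reappears at step 5: the system is in a cycle of period 1 from step 4 on.  Therefore the state at step 2574 equals the state at step 4 + ((2574 - 4) mod 1) = 4, which is [179, 179, 179, 179, 179, 179, 179, 179, 179, 179, 179, 179, 179, 179, 179, 179, 179, 179].

Derivation:
t=0: [75, 218, 197, 278, 188, 116, 341, 274, 263, 66, 336, 161, 108, 99, 132, 290, 166, 211]
t=1: [105, 146, 151, 149, 120, 174, 116, 123, 144, 105, 140, 133, 99, 148, 137, 144, 121, 176]
t=2: [162, 163, 173, 163, 172, 166, 151, 167, 164, 168, 160, 174, 161, 160, 172, 161, 171, 166]
t=3: [176, 178, 178, 178, 177, 178, 177, 177, 178, 177, 178, 177, 176, 178, 177, 178, 177, 178]
t=4: [179, 179, 179, 179, 179, 179, 179, 179, 179, 179, 179, 179, 179, 179, 179, 179, 179, 179]
t=5: [179, 179, 179, 179, 179, 179, 179, 179, 179, 179, 179, 179, 179, 179, 179, 179, 179, 179]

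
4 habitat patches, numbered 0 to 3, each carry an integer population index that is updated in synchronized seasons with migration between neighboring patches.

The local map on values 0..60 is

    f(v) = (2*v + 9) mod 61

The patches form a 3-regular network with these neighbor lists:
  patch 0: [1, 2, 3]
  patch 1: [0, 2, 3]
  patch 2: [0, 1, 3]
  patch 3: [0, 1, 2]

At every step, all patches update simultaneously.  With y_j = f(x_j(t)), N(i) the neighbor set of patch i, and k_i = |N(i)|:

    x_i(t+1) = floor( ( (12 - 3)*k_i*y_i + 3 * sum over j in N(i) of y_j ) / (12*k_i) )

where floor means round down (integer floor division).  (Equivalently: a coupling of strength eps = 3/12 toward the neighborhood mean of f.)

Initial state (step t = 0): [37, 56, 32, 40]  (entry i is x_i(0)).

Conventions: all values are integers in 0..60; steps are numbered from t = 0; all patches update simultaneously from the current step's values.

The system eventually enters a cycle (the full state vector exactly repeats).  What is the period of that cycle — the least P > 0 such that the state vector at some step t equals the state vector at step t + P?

Simulating step by step:
t=0: [37, 56, 32, 40]
t=1: [24, 50, 18, 28]
t=2: [50, 44, 42, 15]
t=3: [44, 36, 34, 38]
t=4: [32, 21, 18, 24]
t=5: [21, 47, 43, 51]
t=6: [48, 42, 37, 48]
t=7: [41, 33, 26, 41]
t=8: [26, 15, 6, 26]
t=9: [5, 31, 19, 5]
t=10: [20, 14, 39, 20]
t=11: [46, 38, 30, 46]
t=12: [36, 25, 14, 36]
t=13: [24, 50, 36, 24]
t=14: [53, 47, 28, 53]
t=15: [48, 40, 15, 48]
t=16: [42, 31, 38, 42]
t=17: [29, 14, 24, 29]
t=18: [12, 33, 46, 12]
t=19: [32, 19, 36, 32]
t=20: [15, 38, 20, 15]
t=21: [38, 28, 45, 38]
t=22: [23, 10, 32, 23]
t=23: [49, 31, 20, 49]
t=24: [43, 19, 45, 43]
t=25: [35, 44, 38, 35]
t=26: [20, 32, 24, 20]
t=27: [46, 21, 51, 46]
t=28: [41, 49, 48, 41]
t=29: [32, 43, 41, 32]
t=30: [15, 30, 27, 15]
t=31: [33, 12, 8, 33]
t=32: [16, 29, 23, 16]
t=33: [39, 15, 48, 39]
t=34: [28, 37, 40, 28]
t=35: [7, 19, 23, 7]
t=36: [27, 43, 49, 27]
t=37: [8, 29, 37, 8]
t=38: [23, 10, 21, 23]
t=39: [52, 35, 49, 52]
t=40: [48, 26, 44, 48]
t=41: [39, 10, 34, 39]
t=42: [25, 27, 18, 25]
t=43: [53, 15, 43, 53]
t=44: [51, 41, 37, 51]
t=45: [46, 32, 27, 46]
t=46: [34, 15, 9, 34]
t=47: [18, 34, 26, 18]
t=48: [38, 19, 8, 38]
t=49: [26, 41, 26, 26]
t=50: [2, 22, 2, 2]
t=51: [16, 43, 16, 16]
t=52: [40, 35, 40, 40]
t=53: [27, 20, 27, 27]
t=54: [5, 37, 5, 5]
t=55: [19, 21, 19, 19]
t=56: [47, 50, 47, 47]
t=57: [42, 46, 42, 42]
t=58: [32, 38, 32, 32]
t=59: [13, 21, 13, 13]
t=60: [36, 47, 36, 36]
t=61: [21, 36, 21, 21]
t=62: [48, 27, 48, 48]
t=63: [40, 12, 40, 40]
t=64: [28, 31, 28, 28]
t=65: [4, 8, 4, 4]
t=66: [17, 23, 17, 17]
t=67: [44, 52, 44, 44]
t=68: [37, 48, 37, 37]
t=69: [23, 38, 23, 23]
t=70: [52, 31, 52, 52]
t=71: [48, 20, 48, 48]
t=72: [44, 47, 44, 44]
t=73: [36, 40, 36, 36]
t=74: [20, 26, 20, 20]
t=75: [44, 12, 44, 44]
t=76: [35, 33, 35, 35]
t=77: [17, 15, 17, 17]
t=78: [42, 40, 42, 42]
t=79: [31, 29, 31, 31]
t=80: [9, 7, 9, 9]
t=81: [26, 24, 26, 26]
t=82: [4, 42, 4, 4]
t=83: [18, 28, 18, 18]
t=84: [41, 14, 41, 41]
t=85: [30, 35, 30, 30]
t=86: [8, 15, 8, 8]
t=87: [26, 35, 26, 26]
t=88: [1, 13, 1, 1]
t=89: [13, 29, 13, 13]
t=90: [32, 13, 32, 32]
t=91: [13, 29, 13, 13]

Answer: 2
Key observation: The state at step 89, [13, 29, 13, 13], reappears at step 91 — and no state repeats earlier — so the cycle the system enters has period 2.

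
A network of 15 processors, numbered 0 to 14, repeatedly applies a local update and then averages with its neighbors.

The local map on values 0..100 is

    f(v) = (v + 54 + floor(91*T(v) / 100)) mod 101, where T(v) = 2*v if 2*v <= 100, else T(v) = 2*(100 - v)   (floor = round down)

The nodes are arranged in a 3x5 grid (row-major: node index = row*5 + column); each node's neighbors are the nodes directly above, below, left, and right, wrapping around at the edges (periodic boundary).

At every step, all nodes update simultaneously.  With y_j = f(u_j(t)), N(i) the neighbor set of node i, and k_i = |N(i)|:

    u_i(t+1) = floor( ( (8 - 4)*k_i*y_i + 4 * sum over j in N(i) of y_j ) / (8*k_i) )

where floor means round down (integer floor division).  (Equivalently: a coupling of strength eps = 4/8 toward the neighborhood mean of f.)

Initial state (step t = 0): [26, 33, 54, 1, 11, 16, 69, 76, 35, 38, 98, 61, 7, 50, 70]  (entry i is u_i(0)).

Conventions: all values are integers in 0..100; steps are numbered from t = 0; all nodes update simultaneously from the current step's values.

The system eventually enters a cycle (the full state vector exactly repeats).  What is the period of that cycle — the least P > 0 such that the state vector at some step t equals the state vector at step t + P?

Simulating step by step:
t=0: [26, 33, 54, 1, 11, 16, 69, 76, 35, 38, 98, 61, 7, 50, 70]
t=1: [48, 57, 75, 68, 69, 76, 76, 72, 60, 69, 62, 73, 79, 79, 75]
t=2: [84, 82, 75, 77, 78, 76, 74, 75, 80, 77, 80, 76, 71, 73, 75]
t=3: [67, 69, 72, 71, 70, 71, 72, 73, 70, 71, 69, 71, 74, 73, 72]
t=4: [78, 77, 75, 76, 76, 76, 75, 75, 76, 76, 77, 76, 74, 75, 75]
t=5: [71, 71, 72, 72, 72, 71, 72, 73, 72, 72, 71, 72, 73, 72, 72]
t=6: [75, 75, 75, 75, 75, 75, 75, 75, 75, 75, 75, 75, 75, 75, 75]
t=7: [73, 73, 73, 73, 73, 73, 73, 73, 73, 73, 73, 73, 73, 73, 73]
t=8: [75, 75, 75, 75, 75, 75, 75, 75, 75, 75, 75, 75, 75, 75, 75]

Answer: 2
Key observation: The state at step 6, [75, 75, 75, 75, 75, 75, 75, 75, 75, 75, 75, 75, 75, 75, 75], reappears at step 8 — and no state repeats earlier — so the cycle the system enters has period 2.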